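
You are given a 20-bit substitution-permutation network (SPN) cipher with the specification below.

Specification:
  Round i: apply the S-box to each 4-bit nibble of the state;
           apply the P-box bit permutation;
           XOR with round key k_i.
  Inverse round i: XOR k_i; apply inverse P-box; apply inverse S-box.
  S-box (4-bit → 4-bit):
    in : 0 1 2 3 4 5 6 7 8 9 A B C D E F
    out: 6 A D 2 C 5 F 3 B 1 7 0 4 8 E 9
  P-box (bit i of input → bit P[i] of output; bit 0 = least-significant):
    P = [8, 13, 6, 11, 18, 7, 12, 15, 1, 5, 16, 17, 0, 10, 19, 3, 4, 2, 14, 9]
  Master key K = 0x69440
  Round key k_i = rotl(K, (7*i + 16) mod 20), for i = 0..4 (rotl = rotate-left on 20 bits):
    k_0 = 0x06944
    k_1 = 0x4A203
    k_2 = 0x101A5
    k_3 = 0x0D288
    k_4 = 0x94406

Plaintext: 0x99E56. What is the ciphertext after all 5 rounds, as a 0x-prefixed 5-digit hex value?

s_0 = plaintext = 0x99E56
s_1 = Round(s_0, k_0) = 0x75035
s_2 = Round(s_1, k_1) = 0xDA3F6
s_3 = Round(s_2, k_2) = 0xDAEC4
s_4 = Round(s_3, k_3) = 0xBCCE9
s_5 = Round(s_4, k_4) = 0x0D586

0x0D586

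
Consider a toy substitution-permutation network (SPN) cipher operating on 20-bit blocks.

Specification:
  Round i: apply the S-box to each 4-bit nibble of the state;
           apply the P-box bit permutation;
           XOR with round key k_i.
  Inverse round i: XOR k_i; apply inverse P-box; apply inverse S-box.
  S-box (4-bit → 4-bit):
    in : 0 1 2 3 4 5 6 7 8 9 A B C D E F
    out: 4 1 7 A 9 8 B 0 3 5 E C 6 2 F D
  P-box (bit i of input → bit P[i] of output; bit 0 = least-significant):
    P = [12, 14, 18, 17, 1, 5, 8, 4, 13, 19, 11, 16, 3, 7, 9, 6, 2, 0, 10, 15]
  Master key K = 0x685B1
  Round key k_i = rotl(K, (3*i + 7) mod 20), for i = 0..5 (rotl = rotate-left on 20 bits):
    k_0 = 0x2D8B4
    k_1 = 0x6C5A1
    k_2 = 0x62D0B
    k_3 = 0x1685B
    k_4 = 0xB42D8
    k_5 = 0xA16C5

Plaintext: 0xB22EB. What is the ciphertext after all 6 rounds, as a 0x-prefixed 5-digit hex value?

0xD51B7

s_0 = plaintext = 0xB22EB
s_1 = Round(s_0, k_0) = 0xC770E
s_2 = Round(s_1, k_1) = 0x090A0
s_3 = Round(s_2, k_2) = 0x22233
s_4 = Round(s_3, k_3) = 0xB06E6
s_5 = Round(s_4, k_4) = 0x0B5EA
s_6 = Round(s_5, k_5) = 0xD51B7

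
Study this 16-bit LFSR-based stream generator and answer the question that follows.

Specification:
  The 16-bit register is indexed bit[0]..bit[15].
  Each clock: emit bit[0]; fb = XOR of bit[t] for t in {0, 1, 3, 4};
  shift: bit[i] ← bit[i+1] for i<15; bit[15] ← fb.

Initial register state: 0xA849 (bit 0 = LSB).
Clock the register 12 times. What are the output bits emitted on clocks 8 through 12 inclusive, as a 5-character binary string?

00001

reg_0 = 0xA849
clock 1: out=1, reg = 0x5424
clock 2: out=0, reg = 0x2A12
clock 3: out=0, reg = 0x1509
clock 4: out=1, reg = 0x0A84
clock 5: out=0, reg = 0x0542
clock 6: out=0, reg = 0x82A1
clock 7: out=1, reg = 0xC150
clock 8: out=0, reg = 0xE0A8
clock 9: out=0, reg = 0xF054
clock 10: out=0, reg = 0xF82A
clock 11: out=0, reg = 0x7C15
clock 12: out=1, reg = 0x3E0A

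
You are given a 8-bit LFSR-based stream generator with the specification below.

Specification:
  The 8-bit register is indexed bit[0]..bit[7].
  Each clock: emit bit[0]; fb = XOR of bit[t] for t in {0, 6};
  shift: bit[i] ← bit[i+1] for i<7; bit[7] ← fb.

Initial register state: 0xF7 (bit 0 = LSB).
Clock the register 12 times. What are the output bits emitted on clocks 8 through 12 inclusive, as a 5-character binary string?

10010

reg_0 = 0xF7
clock 1: out=1, reg = 0x7B
clock 2: out=1, reg = 0x3D
clock 3: out=1, reg = 0x9E
clock 4: out=0, reg = 0x4F
clock 5: out=1, reg = 0x27
clock 6: out=1, reg = 0x93
clock 7: out=1, reg = 0xC9
clock 8: out=1, reg = 0x64
clock 9: out=0, reg = 0xB2
clock 10: out=0, reg = 0x59
clock 11: out=1, reg = 0x2C
clock 12: out=0, reg = 0x16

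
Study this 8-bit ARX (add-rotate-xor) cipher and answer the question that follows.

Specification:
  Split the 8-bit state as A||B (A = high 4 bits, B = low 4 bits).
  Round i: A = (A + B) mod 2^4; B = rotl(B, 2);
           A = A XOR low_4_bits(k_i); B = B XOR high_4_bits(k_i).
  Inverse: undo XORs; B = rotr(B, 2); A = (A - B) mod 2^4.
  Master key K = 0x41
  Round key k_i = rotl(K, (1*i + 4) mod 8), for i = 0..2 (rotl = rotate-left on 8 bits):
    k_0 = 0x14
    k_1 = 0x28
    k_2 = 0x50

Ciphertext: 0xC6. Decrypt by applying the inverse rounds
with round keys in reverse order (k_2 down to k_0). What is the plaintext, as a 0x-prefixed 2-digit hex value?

0xFA

s_0 = ciphertext = 0xC6
s_1 = InvRound(s_0, k_2) = 0x0C
s_2 = InvRound(s_1, k_1) = 0xDB
s_3 = InvRound(s_2, k_0) = 0xFA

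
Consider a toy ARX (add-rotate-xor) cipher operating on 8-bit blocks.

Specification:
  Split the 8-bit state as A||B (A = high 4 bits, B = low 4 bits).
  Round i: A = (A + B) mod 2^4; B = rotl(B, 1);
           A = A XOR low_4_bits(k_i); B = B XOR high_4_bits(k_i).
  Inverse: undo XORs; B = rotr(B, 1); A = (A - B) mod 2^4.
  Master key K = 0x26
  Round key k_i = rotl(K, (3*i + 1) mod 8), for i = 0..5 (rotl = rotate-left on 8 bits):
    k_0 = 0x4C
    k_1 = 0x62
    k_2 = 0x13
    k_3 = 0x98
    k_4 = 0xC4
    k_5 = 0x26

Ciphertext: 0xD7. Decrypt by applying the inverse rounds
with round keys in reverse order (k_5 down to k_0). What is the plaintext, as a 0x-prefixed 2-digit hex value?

s_0 = ciphertext = 0xD7
s_1 = InvRound(s_0, k_5) = 0x1A
s_2 = InvRound(s_1, k_4) = 0x23
s_3 = InvRound(s_2, k_3) = 0x55
s_4 = InvRound(s_3, k_2) = 0x42
s_5 = InvRound(s_4, k_1) = 0x42
s_6 = InvRound(s_5, k_0) = 0x53

0x53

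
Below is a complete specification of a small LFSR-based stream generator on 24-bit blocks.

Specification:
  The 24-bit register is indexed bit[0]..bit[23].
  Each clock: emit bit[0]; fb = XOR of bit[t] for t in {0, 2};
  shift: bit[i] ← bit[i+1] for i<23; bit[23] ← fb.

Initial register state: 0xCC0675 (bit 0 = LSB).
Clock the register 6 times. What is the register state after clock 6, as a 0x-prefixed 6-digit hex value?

0xA33019

reg_0 = 0xCC0675
clock 1: out=1, reg = 0x66033A
clock 2: out=0, reg = 0x33019D
clock 3: out=1, reg = 0x1980CE
clock 4: out=0, reg = 0x8CC067
clock 5: out=1, reg = 0x466033
clock 6: out=1, reg = 0xA33019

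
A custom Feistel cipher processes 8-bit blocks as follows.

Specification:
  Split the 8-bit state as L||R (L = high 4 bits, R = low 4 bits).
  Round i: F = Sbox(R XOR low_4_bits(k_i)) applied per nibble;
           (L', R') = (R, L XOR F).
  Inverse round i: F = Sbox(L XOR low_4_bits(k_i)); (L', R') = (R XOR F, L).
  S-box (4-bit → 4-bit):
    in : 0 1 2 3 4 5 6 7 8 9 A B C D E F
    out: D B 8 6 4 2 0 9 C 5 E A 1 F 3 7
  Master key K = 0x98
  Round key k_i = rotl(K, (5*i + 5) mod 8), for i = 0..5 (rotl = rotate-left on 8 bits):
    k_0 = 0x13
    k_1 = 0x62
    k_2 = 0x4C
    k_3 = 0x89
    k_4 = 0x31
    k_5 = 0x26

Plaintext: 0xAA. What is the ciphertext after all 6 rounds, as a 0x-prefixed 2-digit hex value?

s_0 = plaintext = 0xAA
s_1 = Round(s_0, k_0) = 0xAF
s_2 = Round(s_1, k_1) = 0xF5
s_3 = Round(s_2, k_2) = 0x5A
s_4 = Round(s_3, k_3) = 0xA3
s_5 = Round(s_4, k_4) = 0x32
s_6 = Round(s_5, k_5) = 0x27

0x27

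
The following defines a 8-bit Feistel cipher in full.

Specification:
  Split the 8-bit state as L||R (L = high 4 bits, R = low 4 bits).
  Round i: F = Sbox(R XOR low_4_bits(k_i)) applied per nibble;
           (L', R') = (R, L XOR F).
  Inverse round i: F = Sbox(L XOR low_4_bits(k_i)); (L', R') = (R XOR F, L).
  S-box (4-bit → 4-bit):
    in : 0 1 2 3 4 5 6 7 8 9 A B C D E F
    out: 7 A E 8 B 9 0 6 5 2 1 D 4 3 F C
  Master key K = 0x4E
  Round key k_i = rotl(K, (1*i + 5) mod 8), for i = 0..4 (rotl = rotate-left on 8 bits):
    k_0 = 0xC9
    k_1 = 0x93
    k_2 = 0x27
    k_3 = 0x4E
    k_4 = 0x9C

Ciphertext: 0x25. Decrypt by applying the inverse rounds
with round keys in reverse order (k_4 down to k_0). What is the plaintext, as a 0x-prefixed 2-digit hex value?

0x29

s_0 = ciphertext = 0x25
s_1 = InvRound(s_0, k_4) = 0xA2
s_2 = InvRound(s_1, k_3) = 0x9A
s_3 = InvRound(s_2, k_2) = 0x59
s_4 = InvRound(s_3, k_1) = 0x95
s_5 = InvRound(s_4, k_0) = 0x29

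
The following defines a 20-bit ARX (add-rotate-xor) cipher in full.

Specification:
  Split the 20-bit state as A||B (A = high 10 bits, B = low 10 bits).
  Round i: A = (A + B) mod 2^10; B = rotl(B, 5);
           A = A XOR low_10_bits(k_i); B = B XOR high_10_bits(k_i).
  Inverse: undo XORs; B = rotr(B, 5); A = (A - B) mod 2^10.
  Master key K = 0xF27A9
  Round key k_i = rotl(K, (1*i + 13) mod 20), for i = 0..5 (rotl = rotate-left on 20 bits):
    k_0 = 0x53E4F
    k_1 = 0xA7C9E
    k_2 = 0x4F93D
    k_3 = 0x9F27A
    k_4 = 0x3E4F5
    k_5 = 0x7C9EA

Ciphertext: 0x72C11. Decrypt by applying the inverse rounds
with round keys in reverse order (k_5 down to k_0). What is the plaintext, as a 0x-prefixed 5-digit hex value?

0xED004

s_0 = ciphertext = 0x72C11
s_1 = InvRound(s_0, k_5) = 0xEC86F
s_2 = InvRound(s_1, k_4) = 0x20EC4
s_3 = InvRound(s_2, k_3) = 0xFD305
s_4 = InvRound(s_3, k_2) = 0xD6371
s_5 = InvRound(s_4, k_1) = 0x7DDCF
s_6 = InvRound(s_5, k_0) = 0xED004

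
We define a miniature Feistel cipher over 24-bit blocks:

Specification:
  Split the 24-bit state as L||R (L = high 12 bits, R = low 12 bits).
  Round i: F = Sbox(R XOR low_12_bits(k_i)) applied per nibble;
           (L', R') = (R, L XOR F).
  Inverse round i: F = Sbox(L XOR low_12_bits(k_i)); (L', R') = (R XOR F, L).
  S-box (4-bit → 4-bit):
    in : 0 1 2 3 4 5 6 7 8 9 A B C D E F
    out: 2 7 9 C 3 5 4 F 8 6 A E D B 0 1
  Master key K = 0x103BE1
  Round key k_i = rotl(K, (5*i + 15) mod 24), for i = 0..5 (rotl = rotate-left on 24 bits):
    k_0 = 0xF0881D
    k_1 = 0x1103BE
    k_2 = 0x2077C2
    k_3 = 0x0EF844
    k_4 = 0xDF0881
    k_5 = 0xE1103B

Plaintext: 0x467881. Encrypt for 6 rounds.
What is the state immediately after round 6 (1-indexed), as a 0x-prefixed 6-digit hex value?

0x8A8603

s_0 = plaintext = 0x467881
s_1 = Round(s_0, k_0) = 0x88160A
s_2 = Round(s_1, k_1) = 0x60AD62
s_3 = Round(s_2, k_2) = 0xD62CA8
s_4 = Round(s_3, k_3) = 0xCA8E6F
s_5 = Round(s_4, k_4) = 0xE6F8A8
s_6 = Round(s_5, k_5) = 0x8A8603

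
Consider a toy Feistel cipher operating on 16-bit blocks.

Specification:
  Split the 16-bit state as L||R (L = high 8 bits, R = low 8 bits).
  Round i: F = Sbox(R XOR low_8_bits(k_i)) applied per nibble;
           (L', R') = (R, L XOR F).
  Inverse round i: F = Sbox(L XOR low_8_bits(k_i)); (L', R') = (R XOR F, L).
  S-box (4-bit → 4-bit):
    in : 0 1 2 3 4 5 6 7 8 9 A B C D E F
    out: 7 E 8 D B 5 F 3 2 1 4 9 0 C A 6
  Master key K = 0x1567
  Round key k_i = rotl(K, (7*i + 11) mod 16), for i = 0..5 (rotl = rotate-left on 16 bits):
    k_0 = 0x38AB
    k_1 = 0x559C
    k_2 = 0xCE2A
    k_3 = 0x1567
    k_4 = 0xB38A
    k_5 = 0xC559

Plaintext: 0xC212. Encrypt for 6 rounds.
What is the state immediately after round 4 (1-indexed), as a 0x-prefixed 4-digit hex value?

s_0 = plaintext = 0xC212
s_1 = Round(s_0, k_0) = 0x1253
s_2 = Round(s_1, k_1) = 0x5314
s_3 = Round(s_2, k_2) = 0x1489
s_4 = Round(s_3, k_3) = 0x89BE
s_5 = Round(s_4, k_4) = 0xBE52
s_6 = Round(s_5, k_5) = 0x52C7

0x89BE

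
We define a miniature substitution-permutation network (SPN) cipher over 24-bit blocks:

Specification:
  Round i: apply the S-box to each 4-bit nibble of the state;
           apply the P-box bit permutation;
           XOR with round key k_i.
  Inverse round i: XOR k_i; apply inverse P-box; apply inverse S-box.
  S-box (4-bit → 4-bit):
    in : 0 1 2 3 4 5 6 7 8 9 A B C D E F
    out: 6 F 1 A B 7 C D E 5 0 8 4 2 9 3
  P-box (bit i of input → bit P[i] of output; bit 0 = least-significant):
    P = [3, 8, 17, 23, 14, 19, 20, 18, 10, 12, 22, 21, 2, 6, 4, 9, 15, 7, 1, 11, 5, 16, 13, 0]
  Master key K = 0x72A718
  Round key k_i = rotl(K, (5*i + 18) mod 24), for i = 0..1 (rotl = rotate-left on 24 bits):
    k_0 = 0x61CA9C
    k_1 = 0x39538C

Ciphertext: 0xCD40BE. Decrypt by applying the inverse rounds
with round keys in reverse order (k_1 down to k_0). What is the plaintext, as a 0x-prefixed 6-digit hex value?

0x151C32

s_0 = ciphertext = 0xCD40BE
s_1 = InvRound(s_0, k_1) = 0x2C6863
s_2 = InvRound(s_1, k_0) = 0x151C32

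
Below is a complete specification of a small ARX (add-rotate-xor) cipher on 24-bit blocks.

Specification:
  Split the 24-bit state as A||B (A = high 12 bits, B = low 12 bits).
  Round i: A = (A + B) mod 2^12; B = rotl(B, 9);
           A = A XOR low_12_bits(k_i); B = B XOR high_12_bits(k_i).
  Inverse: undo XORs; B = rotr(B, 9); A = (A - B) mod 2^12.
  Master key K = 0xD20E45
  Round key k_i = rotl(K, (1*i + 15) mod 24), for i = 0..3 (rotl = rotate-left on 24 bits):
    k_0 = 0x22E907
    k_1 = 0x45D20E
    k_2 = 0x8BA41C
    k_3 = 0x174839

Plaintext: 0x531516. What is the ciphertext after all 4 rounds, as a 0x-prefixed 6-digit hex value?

s_0 = plaintext = 0x531516
s_1 = Round(s_0, k_0) = 0x340E8C
s_2 = Round(s_1, k_1) = 0x3C2D8C
s_3 = Round(s_2, k_2) = 0x55210B
s_4 = Round(s_3, k_3) = 0xE64755

0xE64755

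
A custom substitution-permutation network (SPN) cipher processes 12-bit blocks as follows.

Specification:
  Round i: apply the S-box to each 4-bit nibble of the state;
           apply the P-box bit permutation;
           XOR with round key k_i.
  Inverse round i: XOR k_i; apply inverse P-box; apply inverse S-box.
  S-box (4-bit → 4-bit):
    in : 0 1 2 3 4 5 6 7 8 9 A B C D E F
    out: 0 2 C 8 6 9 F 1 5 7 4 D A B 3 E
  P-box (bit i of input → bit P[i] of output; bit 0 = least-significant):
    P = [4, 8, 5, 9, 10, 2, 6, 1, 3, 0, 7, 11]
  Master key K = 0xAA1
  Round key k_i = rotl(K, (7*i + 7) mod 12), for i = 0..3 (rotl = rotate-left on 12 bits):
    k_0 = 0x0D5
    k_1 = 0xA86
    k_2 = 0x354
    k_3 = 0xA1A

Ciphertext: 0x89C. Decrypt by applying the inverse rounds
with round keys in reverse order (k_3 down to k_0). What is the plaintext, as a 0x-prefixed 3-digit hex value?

s_0 = ciphertext = 0x89C
s_1 = InvRound(s_0, k_3) = 0xAC3
s_2 = InvRound(s_1, k_2) = 0xFCE
s_3 = InvRound(s_2, k_1) = 0x781
s_4 = InvRound(s_3, k_0) = 0x09D

0x09D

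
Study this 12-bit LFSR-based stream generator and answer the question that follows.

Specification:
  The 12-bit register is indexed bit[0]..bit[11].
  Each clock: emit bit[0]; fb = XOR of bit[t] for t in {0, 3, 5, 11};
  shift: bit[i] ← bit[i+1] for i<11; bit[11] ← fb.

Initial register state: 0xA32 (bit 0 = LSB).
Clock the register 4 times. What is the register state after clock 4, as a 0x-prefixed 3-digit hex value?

reg_0 = 0xA32
clock 1: out=0, reg = 0x519
clock 2: out=1, reg = 0x28C
clock 3: out=0, reg = 0x946
clock 4: out=0, reg = 0xCA3

0xCA3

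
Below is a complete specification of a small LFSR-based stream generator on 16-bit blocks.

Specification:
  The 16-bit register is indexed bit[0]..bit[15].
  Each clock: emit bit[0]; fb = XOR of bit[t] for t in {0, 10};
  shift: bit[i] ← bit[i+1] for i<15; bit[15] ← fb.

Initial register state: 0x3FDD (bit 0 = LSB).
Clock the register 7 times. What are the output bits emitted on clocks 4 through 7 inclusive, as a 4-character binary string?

1101

reg_0 = 0x3FDD
clock 1: out=1, reg = 0x1FEE
clock 2: out=0, reg = 0x8FF7
clock 3: out=1, reg = 0x47FB
clock 4: out=1, reg = 0x23FD
clock 5: out=1, reg = 0x91FE
clock 6: out=0, reg = 0x48FF
clock 7: out=1, reg = 0xA47F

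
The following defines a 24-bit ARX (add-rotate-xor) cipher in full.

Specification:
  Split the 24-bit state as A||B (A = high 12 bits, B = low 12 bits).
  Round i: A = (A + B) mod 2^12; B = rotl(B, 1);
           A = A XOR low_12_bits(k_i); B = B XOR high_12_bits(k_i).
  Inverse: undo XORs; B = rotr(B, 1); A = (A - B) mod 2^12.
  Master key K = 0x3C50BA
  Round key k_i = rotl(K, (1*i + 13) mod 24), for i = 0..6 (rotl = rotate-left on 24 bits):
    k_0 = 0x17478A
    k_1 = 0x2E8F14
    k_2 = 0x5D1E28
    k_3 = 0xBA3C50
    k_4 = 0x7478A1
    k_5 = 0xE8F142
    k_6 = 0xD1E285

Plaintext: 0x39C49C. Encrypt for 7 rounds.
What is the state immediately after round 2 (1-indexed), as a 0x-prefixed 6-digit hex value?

s_0 = plaintext = 0x39C49C
s_1 = Round(s_0, k_0) = 0xFB284C
s_2 = Round(s_1, k_1) = 0x8EA271
s_3 = Round(s_2, k_2) = 0x573133
s_4 = Round(s_3, k_3) = 0xAF69C5
s_5 = Round(s_4, k_4) = 0xC1A4CC
s_6 = Round(s_5, k_5) = 0x1A4717
s_7 = Round(s_6, k_6) = 0xA3E330

0x8EA271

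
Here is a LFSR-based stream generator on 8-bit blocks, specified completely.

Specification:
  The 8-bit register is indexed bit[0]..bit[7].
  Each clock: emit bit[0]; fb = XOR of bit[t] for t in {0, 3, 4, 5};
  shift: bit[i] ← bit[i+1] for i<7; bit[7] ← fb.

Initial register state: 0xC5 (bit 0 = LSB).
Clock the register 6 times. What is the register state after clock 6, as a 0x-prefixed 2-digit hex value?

reg_0 = 0xC5
clock 1: out=1, reg = 0xE2
clock 2: out=0, reg = 0xF1
clock 3: out=1, reg = 0xF8
clock 4: out=0, reg = 0xFC
clock 5: out=0, reg = 0xFE
clock 6: out=0, reg = 0xFF

0xFF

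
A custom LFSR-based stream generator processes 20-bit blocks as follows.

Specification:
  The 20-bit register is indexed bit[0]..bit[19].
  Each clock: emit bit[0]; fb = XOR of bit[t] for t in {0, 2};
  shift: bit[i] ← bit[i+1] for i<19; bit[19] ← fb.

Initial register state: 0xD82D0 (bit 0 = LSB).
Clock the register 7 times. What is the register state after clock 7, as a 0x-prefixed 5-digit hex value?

0xC9B05

reg_0 = 0xD82D0
clock 1: out=0, reg = 0x6C168
clock 2: out=0, reg = 0x360B4
clock 3: out=0, reg = 0x9B05A
clock 4: out=0, reg = 0x4D82D
clock 5: out=1, reg = 0x26C16
clock 6: out=0, reg = 0x9360B
clock 7: out=1, reg = 0xC9B05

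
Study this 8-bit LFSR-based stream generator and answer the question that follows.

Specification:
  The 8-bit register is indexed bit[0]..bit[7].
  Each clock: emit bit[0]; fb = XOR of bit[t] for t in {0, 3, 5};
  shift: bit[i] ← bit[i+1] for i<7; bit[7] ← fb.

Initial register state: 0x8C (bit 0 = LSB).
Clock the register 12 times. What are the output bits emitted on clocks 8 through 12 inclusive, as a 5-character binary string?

11000

reg_0 = 0x8C
clock 1: out=0, reg = 0xC6
clock 2: out=0, reg = 0x63
clock 3: out=1, reg = 0x31
clock 4: out=1, reg = 0x18
clock 5: out=0, reg = 0x8C
clock 6: out=0, reg = 0xC6
clock 7: out=0, reg = 0x63
clock 8: out=1, reg = 0x31
clock 9: out=1, reg = 0x18
clock 10: out=0, reg = 0x8C
clock 11: out=0, reg = 0xC6
clock 12: out=0, reg = 0x63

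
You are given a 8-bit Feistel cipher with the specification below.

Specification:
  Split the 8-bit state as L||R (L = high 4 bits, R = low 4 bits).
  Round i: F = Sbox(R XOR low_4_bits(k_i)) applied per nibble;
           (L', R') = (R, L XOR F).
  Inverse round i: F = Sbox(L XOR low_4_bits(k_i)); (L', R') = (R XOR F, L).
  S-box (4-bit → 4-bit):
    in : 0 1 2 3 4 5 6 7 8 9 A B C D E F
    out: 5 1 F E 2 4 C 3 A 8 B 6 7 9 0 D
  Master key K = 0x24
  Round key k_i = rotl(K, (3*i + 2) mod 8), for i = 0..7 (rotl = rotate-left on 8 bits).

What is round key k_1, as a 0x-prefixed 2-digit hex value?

K = 0x24
k_0 = rotl(K, (3*0+2) mod 8) = rotl(K, 2) = 0x90
k_1 = rotl(K, (3*1+2) mod 8) = rotl(K, 5) = 0x84

0x84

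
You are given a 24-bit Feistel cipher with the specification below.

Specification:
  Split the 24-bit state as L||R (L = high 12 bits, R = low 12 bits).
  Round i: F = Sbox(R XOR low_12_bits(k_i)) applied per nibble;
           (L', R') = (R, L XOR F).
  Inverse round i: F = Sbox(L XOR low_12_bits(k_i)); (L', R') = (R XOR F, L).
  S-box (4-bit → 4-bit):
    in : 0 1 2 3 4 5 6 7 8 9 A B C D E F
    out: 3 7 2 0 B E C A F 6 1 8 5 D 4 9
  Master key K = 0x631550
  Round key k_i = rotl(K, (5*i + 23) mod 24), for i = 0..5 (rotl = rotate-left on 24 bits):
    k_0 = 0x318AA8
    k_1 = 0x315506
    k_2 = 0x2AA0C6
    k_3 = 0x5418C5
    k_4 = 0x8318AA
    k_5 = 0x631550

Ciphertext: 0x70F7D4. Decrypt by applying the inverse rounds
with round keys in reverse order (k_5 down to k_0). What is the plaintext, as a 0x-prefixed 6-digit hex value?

0x03A90B

s_0 = ciphertext = 0x70F7D4
s_1 = InvRound(s_0, k_5) = 0x53D70F
s_2 = InvRound(s_1, k_4) = 0xA6553D
s_3 = InvRound(s_2, k_3) = 0x72EA65
s_4 = InvRound(s_3, k_2) = 0x02A72E
s_5 = InvRound(s_4, k_1) = 0x90B02A
s_6 = InvRound(s_5, k_0) = 0x03A90B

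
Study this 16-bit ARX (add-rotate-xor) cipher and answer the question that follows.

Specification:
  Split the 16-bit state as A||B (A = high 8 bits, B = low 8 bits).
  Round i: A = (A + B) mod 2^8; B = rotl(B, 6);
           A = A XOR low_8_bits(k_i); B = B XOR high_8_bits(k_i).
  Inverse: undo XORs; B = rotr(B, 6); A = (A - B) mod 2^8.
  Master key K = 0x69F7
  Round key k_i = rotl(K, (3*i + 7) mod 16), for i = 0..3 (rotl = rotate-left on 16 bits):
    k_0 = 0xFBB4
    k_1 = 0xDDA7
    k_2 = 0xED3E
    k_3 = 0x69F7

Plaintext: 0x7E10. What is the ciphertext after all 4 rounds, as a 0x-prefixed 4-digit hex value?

s_0 = plaintext = 0x7E10
s_1 = Round(s_0, k_0) = 0x3AFF
s_2 = Round(s_1, k_1) = 0x9E22
s_3 = Round(s_2, k_2) = 0xFE65
s_4 = Round(s_3, k_3) = 0x9430

0x9430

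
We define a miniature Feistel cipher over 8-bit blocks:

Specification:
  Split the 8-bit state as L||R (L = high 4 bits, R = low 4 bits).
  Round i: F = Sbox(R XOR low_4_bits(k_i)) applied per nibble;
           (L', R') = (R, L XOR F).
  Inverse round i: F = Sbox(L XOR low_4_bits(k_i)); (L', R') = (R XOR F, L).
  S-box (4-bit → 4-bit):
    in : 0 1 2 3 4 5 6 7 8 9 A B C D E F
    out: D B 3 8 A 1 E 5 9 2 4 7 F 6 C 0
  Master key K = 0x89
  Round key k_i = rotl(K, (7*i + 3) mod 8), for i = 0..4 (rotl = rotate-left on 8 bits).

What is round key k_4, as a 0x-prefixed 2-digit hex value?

K = 0x89
k_0 = rotl(K, (7*0+3) mod 8) = rotl(K, 3) = 0x4C
k_1 = rotl(K, (7*1+3) mod 8) = rotl(K, 2) = 0x26
k_2 = rotl(K, (7*2+3) mod 8) = rotl(K, 1) = 0x13
k_3 = rotl(K, (7*3+3) mod 8) = rotl(K, 0) = 0x89
k_4 = rotl(K, (7*4+3) mod 8) = rotl(K, 7) = 0xC4

0xC4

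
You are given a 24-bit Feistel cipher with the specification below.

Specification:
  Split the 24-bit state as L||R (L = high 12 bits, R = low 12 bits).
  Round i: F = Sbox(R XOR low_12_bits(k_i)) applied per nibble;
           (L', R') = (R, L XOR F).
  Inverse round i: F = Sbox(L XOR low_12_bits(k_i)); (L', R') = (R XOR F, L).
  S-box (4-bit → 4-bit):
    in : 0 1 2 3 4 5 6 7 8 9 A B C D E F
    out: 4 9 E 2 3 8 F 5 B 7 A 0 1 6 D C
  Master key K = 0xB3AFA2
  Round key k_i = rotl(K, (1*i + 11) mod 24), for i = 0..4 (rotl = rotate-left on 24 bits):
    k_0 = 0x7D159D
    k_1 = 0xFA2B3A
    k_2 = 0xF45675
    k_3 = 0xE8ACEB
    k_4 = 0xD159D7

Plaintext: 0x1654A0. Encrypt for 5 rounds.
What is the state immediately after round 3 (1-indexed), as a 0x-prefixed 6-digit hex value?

s_0 = plaintext = 0x1654A0
s_1 = Round(s_0, k_0) = 0x4A0843
s_2 = Round(s_1, k_1) = 0x8436F7
s_3 = Round(s_2, k_2) = 0x6F7CFD
s_4 = Round(s_3, k_3) = 0xCFD268
s_5 = Round(s_4, k_4) = 0x268CF1

0x6F7CFD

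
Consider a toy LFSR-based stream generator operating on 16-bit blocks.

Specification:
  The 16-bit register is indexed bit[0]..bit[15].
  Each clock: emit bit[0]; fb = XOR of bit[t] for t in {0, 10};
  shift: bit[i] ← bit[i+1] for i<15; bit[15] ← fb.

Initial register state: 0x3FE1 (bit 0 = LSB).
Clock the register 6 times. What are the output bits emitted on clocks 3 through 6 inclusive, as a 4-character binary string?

reg_0 = 0x3FE1
clock 1: out=1, reg = 0x1FF0
clock 2: out=0, reg = 0x8FF8
clock 3: out=0, reg = 0xC7FC
clock 4: out=0, reg = 0xE3FE
clock 5: out=0, reg = 0x71FF
clock 6: out=1, reg = 0xB8FF

0001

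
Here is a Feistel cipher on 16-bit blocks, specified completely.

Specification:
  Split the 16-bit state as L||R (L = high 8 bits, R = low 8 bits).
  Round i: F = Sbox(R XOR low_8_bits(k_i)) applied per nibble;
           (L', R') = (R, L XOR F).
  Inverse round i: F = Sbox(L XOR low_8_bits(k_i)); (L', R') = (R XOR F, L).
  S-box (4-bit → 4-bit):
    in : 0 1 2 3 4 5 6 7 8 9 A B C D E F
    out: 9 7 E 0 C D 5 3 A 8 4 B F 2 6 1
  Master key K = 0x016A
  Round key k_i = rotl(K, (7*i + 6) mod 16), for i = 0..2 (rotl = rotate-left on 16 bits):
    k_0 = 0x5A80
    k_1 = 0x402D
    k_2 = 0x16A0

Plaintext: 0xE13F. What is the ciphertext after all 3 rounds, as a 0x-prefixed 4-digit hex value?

0x0D12

s_0 = plaintext = 0xE13F
s_1 = Round(s_0, k_0) = 0x3F50
s_2 = Round(s_1, k_1) = 0x500D
s_3 = Round(s_2, k_2) = 0x0D12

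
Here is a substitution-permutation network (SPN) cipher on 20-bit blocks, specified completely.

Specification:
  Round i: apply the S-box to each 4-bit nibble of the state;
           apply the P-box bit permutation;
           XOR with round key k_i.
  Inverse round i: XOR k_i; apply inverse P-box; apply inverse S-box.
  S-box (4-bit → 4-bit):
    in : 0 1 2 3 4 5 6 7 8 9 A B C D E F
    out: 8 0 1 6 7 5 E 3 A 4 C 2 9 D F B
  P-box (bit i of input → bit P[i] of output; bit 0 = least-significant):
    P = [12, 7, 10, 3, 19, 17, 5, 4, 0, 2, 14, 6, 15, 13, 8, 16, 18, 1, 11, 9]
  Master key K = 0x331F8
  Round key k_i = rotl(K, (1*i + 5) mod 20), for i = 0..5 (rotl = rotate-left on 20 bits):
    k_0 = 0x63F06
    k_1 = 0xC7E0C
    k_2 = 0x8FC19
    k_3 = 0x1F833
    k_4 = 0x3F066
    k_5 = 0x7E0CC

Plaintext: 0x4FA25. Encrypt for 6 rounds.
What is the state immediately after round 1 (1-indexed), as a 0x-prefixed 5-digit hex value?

0xBC344

s_0 = plaintext = 0x4FA25
s_1 = Round(s_0, k_0) = 0xBC344
s_2 = Round(s_1, k_1) = 0x7AAAA
s_3 = Round(s_2, k_2) = 0xDB963
s_4 = Round(s_3, k_3) = 0x79683
s_5 = Round(s_4, k_4) = 0x5B5B0
s_6 = Round(s_5, k_5) = 0x188C5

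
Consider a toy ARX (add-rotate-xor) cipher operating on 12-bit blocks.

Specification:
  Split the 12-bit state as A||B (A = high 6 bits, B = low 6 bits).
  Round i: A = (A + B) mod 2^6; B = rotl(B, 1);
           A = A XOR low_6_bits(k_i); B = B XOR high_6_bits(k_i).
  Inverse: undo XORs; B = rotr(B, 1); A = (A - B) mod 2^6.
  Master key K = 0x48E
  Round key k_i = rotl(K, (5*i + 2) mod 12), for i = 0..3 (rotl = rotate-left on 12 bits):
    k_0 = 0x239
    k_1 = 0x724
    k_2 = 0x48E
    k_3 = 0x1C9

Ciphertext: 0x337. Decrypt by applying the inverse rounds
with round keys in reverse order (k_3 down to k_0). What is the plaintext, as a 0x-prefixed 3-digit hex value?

0x952

s_0 = ciphertext = 0x337
s_1 = InvRound(s_0, k_3) = 0xB58
s_2 = InvRound(s_1, k_2) = 0x785
s_3 = InvRound(s_2, k_1) = 0x3AC
s_4 = InvRound(s_3, k_0) = 0x952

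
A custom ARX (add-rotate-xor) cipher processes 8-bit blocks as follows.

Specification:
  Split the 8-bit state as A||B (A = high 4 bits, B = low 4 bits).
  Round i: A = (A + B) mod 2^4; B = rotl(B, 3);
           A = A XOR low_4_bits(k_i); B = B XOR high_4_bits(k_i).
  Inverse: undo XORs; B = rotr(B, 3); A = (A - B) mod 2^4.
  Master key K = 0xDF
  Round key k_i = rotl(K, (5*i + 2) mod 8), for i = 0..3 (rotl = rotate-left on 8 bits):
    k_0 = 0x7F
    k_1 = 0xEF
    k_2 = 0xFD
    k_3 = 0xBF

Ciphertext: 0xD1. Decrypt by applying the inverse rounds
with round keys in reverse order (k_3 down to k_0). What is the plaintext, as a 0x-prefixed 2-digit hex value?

s_0 = ciphertext = 0xD1
s_1 = InvRound(s_0, k_3) = 0xD5
s_2 = InvRound(s_1, k_2) = 0xB5
s_3 = InvRound(s_2, k_1) = 0xD7
s_4 = InvRound(s_3, k_0) = 0x20

0x20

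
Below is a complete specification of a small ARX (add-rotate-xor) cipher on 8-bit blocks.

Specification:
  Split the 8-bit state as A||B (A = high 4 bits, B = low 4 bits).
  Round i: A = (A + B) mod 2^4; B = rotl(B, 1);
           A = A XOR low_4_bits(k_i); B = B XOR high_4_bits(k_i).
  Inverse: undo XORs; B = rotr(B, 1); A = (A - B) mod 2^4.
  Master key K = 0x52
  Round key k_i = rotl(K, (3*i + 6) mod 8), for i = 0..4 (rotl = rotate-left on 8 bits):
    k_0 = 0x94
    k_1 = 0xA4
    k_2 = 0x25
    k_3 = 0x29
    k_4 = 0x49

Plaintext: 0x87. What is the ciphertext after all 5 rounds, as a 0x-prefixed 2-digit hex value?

0xEA

s_0 = plaintext = 0x87
s_1 = Round(s_0, k_0) = 0xB7
s_2 = Round(s_1, k_1) = 0x64
s_3 = Round(s_2, k_2) = 0xFA
s_4 = Round(s_3, k_3) = 0x07
s_5 = Round(s_4, k_4) = 0xEA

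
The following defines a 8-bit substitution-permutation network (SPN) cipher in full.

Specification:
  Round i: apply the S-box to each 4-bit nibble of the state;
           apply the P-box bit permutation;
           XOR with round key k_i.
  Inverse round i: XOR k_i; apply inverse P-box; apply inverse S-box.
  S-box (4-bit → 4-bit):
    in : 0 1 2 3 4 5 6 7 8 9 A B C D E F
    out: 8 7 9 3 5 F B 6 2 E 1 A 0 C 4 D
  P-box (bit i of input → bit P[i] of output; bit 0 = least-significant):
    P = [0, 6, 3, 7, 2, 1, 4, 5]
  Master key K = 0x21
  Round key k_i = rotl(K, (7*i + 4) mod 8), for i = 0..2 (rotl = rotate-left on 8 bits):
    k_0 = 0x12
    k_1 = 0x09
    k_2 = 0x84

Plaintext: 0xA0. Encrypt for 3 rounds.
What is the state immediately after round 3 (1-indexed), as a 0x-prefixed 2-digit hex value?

0xB1

s_0 = plaintext = 0xA0
s_1 = Round(s_0, k_0) = 0x96
s_2 = Round(s_1, k_1) = 0xFA
s_3 = Round(s_2, k_2) = 0xB1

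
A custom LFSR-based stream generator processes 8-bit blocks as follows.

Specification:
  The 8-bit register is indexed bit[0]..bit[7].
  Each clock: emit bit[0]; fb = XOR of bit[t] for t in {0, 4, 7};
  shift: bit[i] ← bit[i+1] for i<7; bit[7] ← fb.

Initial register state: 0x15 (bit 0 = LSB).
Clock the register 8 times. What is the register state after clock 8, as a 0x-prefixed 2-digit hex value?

reg_0 = 0x15
clock 1: out=1, reg = 0x0A
clock 2: out=0, reg = 0x05
clock 3: out=1, reg = 0x82
clock 4: out=0, reg = 0xC1
clock 5: out=1, reg = 0x60
clock 6: out=0, reg = 0x30
clock 7: out=0, reg = 0x98
clock 8: out=0, reg = 0x4C

0x4C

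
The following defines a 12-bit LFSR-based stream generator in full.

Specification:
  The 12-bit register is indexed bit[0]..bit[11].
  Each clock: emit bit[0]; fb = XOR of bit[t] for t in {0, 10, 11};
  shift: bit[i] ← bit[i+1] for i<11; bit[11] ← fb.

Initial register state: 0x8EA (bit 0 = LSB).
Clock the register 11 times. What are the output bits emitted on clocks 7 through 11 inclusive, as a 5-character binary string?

11000

reg_0 = 0x8EA
clock 1: out=0, reg = 0xC75
clock 2: out=1, reg = 0xE3A
clock 3: out=0, reg = 0x71D
clock 4: out=1, reg = 0x38E
clock 5: out=0, reg = 0x1C7
clock 6: out=1, reg = 0x8E3
clock 7: out=1, reg = 0x471
clock 8: out=1, reg = 0x238
clock 9: out=0, reg = 0x11C
clock 10: out=0, reg = 0x08E
clock 11: out=0, reg = 0x047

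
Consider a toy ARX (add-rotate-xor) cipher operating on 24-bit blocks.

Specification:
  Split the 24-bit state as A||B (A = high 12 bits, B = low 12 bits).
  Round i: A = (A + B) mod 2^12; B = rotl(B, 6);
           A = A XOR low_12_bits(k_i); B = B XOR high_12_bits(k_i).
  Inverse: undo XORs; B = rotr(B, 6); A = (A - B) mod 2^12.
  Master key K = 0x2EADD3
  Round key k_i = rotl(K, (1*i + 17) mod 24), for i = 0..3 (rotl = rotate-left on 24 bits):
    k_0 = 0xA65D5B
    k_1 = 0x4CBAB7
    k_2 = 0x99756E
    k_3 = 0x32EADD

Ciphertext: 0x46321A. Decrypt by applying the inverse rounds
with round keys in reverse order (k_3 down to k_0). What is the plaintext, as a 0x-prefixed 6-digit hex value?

s_0 = ciphertext = 0x46321A
s_1 = InvRound(s_0, k_3) = 0x1BAD04
s_2 = InvRound(s_1, k_2) = 0x0024D2
s_3 = InvRound(s_2, k_1) = 0x475640
s_4 = InvRound(s_3, k_0) = 0xFBE970

0xFBE970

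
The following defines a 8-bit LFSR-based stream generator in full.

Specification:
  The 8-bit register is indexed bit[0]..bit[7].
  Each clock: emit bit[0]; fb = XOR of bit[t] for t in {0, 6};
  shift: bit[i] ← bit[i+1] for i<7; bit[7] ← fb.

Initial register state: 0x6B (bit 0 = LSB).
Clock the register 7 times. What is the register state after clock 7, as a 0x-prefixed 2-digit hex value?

0xC4

reg_0 = 0x6B
clock 1: out=1, reg = 0x35
clock 2: out=1, reg = 0x9A
clock 3: out=0, reg = 0x4D
clock 4: out=1, reg = 0x26
clock 5: out=0, reg = 0x13
clock 6: out=1, reg = 0x89
clock 7: out=1, reg = 0xC4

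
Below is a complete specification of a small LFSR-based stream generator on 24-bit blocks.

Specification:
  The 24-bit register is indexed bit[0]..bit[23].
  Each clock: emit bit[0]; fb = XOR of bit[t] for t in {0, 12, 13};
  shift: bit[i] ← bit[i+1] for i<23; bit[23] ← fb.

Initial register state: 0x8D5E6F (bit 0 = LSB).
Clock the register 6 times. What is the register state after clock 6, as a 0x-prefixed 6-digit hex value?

reg_0 = 0x8D5E6F
clock 1: out=1, reg = 0x46AF37
clock 2: out=1, reg = 0x23579B
clock 3: out=1, reg = 0x11ABCD
clock 4: out=1, reg = 0x08D5E6
clock 5: out=0, reg = 0x846AF3
clock 6: out=1, reg = 0x423579

0x423579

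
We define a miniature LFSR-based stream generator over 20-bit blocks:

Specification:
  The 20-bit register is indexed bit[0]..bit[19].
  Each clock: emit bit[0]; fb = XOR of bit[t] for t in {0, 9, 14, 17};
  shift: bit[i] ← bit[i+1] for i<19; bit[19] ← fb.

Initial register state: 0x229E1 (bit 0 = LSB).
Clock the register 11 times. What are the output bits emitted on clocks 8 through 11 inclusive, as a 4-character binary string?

reg_0 = 0x229E1
clock 1: out=1, reg = 0x114F0
clock 2: out=0, reg = 0x08A78
clock 3: out=0, reg = 0x8453C
clock 4: out=0, reg = 0xC229E
clock 5: out=0, reg = 0xE114F
clock 6: out=1, reg = 0x708A7
clock 7: out=1, reg = 0x38453
clock 8: out=1, reg = 0x1C229
clock 9: out=1, reg = 0x8E114
clock 10: out=0, reg = 0xC708A
clock 11: out=0, reg = 0xE3845

1100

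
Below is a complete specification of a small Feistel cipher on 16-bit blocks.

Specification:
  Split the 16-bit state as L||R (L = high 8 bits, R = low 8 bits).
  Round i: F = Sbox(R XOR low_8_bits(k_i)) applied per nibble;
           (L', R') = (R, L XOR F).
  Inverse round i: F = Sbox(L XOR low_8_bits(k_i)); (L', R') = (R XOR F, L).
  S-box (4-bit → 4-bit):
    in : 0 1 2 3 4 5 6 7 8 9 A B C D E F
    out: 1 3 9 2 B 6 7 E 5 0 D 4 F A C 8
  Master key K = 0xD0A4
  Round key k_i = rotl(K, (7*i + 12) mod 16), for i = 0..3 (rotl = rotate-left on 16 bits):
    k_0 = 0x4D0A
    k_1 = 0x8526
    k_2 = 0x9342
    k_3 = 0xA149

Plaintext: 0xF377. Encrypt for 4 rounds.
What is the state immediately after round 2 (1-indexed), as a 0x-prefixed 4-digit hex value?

0x195F

s_0 = plaintext = 0xF377
s_1 = Round(s_0, k_0) = 0x7719
s_2 = Round(s_1, k_1) = 0x195F
s_3 = Round(s_2, k_2) = 0x5F23
s_4 = Round(s_3, k_3) = 0x2322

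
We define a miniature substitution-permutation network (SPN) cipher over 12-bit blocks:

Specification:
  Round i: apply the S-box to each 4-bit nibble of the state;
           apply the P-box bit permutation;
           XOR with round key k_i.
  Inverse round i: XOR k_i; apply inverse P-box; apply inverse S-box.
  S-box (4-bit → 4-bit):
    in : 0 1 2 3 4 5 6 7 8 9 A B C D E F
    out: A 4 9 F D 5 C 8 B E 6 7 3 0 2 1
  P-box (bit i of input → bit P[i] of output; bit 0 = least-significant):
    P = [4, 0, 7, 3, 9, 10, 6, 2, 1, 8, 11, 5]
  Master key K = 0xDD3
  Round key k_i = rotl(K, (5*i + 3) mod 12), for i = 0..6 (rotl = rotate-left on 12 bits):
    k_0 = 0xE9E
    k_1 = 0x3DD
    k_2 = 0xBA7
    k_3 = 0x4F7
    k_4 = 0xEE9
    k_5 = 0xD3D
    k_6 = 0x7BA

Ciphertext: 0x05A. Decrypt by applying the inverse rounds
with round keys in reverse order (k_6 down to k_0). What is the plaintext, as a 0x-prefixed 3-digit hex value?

s_0 = ciphertext = 0x05A
s_1 = InvRound(s_0, k_6) = 0x0B1
s_2 = InvRound(s_1, k_5) = 0xA06
s_3 = InvRound(s_2, k_4) = 0x299
s_4 = InvRound(s_3, k_3) = 0x237
s_5 = InvRound(s_4, k_2) = 0xAD5
s_6 = InvRound(s_5, k_1) = 0xAD7
s_7 = InvRound(s_6, k_0) = 0xDA0

0xDA0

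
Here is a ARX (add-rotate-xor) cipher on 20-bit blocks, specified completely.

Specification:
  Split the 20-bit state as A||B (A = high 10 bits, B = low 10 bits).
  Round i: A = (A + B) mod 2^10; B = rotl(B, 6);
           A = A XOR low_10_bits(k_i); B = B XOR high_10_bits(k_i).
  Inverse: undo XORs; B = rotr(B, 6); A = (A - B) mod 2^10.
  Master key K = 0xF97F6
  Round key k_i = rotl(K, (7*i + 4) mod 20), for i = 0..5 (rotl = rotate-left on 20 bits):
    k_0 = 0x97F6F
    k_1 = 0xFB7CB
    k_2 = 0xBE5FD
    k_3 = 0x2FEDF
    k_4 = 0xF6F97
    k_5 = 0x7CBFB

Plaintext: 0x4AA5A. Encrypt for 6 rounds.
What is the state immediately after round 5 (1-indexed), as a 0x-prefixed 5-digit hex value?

0xB2DAE

s_0 = plaintext = 0x4AA5A
s_1 = Round(s_0, k_0) = 0x3ACFA
s_2 = Round(s_1, k_1) = 0x8B962
s_3 = Round(s_2, k_2) = 0x9B66F
s_4 = Round(s_3, k_3) = 0x80F59
s_5 = Round(s_4, k_4) = 0xB2DAE
s_6 = Round(s_5, k_5) = 0xE0A68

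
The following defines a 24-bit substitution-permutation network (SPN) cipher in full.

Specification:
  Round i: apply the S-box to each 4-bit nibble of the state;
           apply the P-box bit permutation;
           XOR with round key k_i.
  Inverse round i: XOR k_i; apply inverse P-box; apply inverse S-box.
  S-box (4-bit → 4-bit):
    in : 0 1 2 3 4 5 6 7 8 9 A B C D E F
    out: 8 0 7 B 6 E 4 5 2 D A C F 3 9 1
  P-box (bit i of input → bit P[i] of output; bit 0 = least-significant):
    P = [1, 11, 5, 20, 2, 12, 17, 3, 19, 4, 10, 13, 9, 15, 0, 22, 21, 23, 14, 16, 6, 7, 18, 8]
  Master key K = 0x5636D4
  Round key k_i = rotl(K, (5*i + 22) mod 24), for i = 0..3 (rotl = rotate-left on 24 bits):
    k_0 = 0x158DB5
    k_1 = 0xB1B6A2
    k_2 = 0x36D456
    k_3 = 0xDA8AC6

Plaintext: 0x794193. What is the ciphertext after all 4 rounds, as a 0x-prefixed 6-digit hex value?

s_0 = plaintext = 0x794193
s_1 = Round(s_0, k_0) = 0x2245FA
s_2 = Round(s_1, k_1) = 0x055A77
s_3 = Round(s_2, k_2) = 0xF53561
s_4 = Round(s_3, k_3) = 0x196C96

0x196C96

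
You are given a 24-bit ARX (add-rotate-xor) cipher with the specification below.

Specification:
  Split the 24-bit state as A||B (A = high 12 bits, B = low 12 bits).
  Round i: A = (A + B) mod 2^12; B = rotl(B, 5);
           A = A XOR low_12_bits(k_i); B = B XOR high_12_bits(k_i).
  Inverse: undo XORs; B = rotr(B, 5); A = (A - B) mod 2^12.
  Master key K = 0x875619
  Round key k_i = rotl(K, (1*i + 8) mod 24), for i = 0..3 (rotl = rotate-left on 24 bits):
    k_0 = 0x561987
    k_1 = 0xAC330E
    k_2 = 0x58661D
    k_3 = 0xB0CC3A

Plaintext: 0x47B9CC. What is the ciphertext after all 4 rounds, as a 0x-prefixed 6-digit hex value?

s_0 = plaintext = 0x47B9CC
s_1 = Round(s_0, k_0) = 0x7C0CF2
s_2 = Round(s_1, k_1) = 0x7BC49A
s_3 = Round(s_2, k_2) = 0xA4B6CF
s_4 = Round(s_3, k_3) = 0xD202E1

0xD202E1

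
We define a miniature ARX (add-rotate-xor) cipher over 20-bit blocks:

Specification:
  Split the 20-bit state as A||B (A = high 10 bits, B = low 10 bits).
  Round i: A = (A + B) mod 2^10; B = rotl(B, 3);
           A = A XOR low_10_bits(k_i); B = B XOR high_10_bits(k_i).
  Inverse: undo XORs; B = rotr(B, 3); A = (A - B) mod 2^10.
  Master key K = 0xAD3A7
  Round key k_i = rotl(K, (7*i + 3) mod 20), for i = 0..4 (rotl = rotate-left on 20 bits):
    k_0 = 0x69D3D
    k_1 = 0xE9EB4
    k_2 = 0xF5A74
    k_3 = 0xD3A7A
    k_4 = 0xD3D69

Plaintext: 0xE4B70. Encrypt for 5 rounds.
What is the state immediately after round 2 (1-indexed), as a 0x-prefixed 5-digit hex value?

0xB52AB

s_0 = plaintext = 0xE4B70
s_1 = Round(s_0, k_0) = 0x8FE21
s_2 = Round(s_1, k_1) = 0xB52AB
s_3 = Round(s_2, k_2) = 0xC2E8B
s_4 = Round(s_3, k_3) = 0xFB313
s_5 = Round(s_4, k_4) = 0xE5BD1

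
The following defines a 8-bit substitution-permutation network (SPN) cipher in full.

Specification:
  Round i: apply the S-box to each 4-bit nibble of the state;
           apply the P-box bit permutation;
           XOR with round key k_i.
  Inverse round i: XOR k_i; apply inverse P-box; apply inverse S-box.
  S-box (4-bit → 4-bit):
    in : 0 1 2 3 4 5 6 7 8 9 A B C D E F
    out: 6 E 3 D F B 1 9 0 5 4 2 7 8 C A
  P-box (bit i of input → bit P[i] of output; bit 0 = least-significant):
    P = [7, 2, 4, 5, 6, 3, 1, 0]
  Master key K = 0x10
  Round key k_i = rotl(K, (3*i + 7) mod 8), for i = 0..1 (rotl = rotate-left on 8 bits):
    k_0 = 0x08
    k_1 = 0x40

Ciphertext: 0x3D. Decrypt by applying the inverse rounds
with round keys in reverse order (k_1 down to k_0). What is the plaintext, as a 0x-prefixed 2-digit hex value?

0x5A

s_0 = ciphertext = 0x3D
s_1 = InvRound(s_0, k_1) = 0x51
s_2 = InvRound(s_1, k_0) = 0x5A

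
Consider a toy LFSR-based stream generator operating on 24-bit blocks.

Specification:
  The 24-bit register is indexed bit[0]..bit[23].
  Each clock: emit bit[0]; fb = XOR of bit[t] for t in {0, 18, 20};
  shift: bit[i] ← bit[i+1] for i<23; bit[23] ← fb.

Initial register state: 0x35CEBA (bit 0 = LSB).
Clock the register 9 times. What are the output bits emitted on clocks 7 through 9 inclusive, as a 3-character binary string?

010

reg_0 = 0x35CEBA
clock 1: out=0, reg = 0x1AE75D
clock 2: out=1, reg = 0x0D73AE
clock 3: out=0, reg = 0x86B9D7
clock 4: out=1, reg = 0x435CEB
clock 5: out=1, reg = 0xA1AE75
clock 6: out=1, reg = 0xD0D73A
clock 7: out=0, reg = 0xE86B9D
clock 8: out=1, reg = 0xF435CE
clock 9: out=0, reg = 0x7A1AE7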